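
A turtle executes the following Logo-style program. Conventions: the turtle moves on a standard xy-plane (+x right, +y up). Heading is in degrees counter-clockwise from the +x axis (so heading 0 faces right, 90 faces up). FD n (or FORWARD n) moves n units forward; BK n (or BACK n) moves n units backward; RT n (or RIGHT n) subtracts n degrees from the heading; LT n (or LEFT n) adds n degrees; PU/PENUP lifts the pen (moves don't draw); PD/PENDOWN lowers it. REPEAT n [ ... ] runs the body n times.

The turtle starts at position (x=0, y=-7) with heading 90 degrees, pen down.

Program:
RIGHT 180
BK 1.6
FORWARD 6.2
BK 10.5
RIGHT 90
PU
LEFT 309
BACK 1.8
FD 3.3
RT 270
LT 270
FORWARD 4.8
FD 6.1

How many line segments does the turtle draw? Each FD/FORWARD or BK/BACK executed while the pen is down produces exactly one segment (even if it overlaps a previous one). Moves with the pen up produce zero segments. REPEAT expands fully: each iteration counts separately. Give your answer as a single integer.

Answer: 3

Derivation:
Executing turtle program step by step:
Start: pos=(0,-7), heading=90, pen down
RT 180: heading 90 -> 270
BK 1.6: (0,-7) -> (0,-5.4) [heading=270, draw]
FD 6.2: (0,-5.4) -> (0,-11.6) [heading=270, draw]
BK 10.5: (0,-11.6) -> (0,-1.1) [heading=270, draw]
RT 90: heading 270 -> 180
PU: pen up
LT 309: heading 180 -> 129
BK 1.8: (0,-1.1) -> (1.133,-2.499) [heading=129, move]
FD 3.3: (1.133,-2.499) -> (-0.944,0.066) [heading=129, move]
RT 270: heading 129 -> 219
LT 270: heading 219 -> 129
FD 4.8: (-0.944,0.066) -> (-3.965,3.796) [heading=129, move]
FD 6.1: (-3.965,3.796) -> (-7.804,8.537) [heading=129, move]
Final: pos=(-7.804,8.537), heading=129, 3 segment(s) drawn
Segments drawn: 3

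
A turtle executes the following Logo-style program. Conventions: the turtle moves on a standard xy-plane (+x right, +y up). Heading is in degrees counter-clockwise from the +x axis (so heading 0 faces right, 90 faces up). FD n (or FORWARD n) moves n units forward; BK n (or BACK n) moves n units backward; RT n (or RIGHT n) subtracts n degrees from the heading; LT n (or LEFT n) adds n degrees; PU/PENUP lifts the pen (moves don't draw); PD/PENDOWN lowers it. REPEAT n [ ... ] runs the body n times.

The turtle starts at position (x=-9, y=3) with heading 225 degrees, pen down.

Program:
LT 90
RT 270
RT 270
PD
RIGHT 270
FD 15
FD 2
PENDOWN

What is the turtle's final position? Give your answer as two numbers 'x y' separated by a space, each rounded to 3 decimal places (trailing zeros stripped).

Executing turtle program step by step:
Start: pos=(-9,3), heading=225, pen down
LT 90: heading 225 -> 315
RT 270: heading 315 -> 45
RT 270: heading 45 -> 135
PD: pen down
RT 270: heading 135 -> 225
FD 15: (-9,3) -> (-19.607,-7.607) [heading=225, draw]
FD 2: (-19.607,-7.607) -> (-21.021,-9.021) [heading=225, draw]
PD: pen down
Final: pos=(-21.021,-9.021), heading=225, 2 segment(s) drawn

Answer: -21.021 -9.021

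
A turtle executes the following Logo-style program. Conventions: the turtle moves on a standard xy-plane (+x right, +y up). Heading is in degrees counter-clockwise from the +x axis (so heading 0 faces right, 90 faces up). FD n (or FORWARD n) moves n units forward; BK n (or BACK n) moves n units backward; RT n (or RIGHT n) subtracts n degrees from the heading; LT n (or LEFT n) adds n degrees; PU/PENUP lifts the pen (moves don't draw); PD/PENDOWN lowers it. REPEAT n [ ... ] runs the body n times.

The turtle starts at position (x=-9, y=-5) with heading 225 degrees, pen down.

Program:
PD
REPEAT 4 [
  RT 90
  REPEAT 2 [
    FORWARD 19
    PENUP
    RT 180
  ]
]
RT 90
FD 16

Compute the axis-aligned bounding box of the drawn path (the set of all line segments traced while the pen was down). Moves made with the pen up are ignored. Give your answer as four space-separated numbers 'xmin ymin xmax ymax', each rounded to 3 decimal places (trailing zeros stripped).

Answer: -22.435 -5 -9 8.435

Derivation:
Executing turtle program step by step:
Start: pos=(-9,-5), heading=225, pen down
PD: pen down
REPEAT 4 [
  -- iteration 1/4 --
  RT 90: heading 225 -> 135
  REPEAT 2 [
    -- iteration 1/2 --
    FD 19: (-9,-5) -> (-22.435,8.435) [heading=135, draw]
    PU: pen up
    RT 180: heading 135 -> 315
    -- iteration 2/2 --
    FD 19: (-22.435,8.435) -> (-9,-5) [heading=315, move]
    PU: pen up
    RT 180: heading 315 -> 135
  ]
  -- iteration 2/4 --
  RT 90: heading 135 -> 45
  REPEAT 2 [
    -- iteration 1/2 --
    FD 19: (-9,-5) -> (4.435,8.435) [heading=45, move]
    PU: pen up
    RT 180: heading 45 -> 225
    -- iteration 2/2 --
    FD 19: (4.435,8.435) -> (-9,-5) [heading=225, move]
    PU: pen up
    RT 180: heading 225 -> 45
  ]
  -- iteration 3/4 --
  RT 90: heading 45 -> 315
  REPEAT 2 [
    -- iteration 1/2 --
    FD 19: (-9,-5) -> (4.435,-18.435) [heading=315, move]
    PU: pen up
    RT 180: heading 315 -> 135
    -- iteration 2/2 --
    FD 19: (4.435,-18.435) -> (-9,-5) [heading=135, move]
    PU: pen up
    RT 180: heading 135 -> 315
  ]
  -- iteration 4/4 --
  RT 90: heading 315 -> 225
  REPEAT 2 [
    -- iteration 1/2 --
    FD 19: (-9,-5) -> (-22.435,-18.435) [heading=225, move]
    PU: pen up
    RT 180: heading 225 -> 45
    -- iteration 2/2 --
    FD 19: (-22.435,-18.435) -> (-9,-5) [heading=45, move]
    PU: pen up
    RT 180: heading 45 -> 225
  ]
]
RT 90: heading 225 -> 135
FD 16: (-9,-5) -> (-20.314,6.314) [heading=135, move]
Final: pos=(-20.314,6.314), heading=135, 1 segment(s) drawn

Segment endpoints: x in {-22.435, -9}, y in {-5, 8.435}
xmin=-22.435, ymin=-5, xmax=-9, ymax=8.435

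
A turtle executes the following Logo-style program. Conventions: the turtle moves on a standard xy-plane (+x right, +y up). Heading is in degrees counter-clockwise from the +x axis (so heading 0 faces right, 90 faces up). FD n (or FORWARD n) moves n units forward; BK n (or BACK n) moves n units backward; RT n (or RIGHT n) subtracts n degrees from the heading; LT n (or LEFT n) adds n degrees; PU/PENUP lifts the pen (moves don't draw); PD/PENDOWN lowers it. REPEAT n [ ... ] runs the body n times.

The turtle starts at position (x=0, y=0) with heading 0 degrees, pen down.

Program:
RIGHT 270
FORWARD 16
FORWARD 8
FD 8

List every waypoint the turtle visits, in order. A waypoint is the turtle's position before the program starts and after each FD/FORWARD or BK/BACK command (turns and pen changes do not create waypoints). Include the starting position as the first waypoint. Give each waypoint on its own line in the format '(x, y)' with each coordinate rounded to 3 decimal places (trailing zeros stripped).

Executing turtle program step by step:
Start: pos=(0,0), heading=0, pen down
RT 270: heading 0 -> 90
FD 16: (0,0) -> (0,16) [heading=90, draw]
FD 8: (0,16) -> (0,24) [heading=90, draw]
FD 8: (0,24) -> (0,32) [heading=90, draw]
Final: pos=(0,32), heading=90, 3 segment(s) drawn
Waypoints (4 total):
(0, 0)
(0, 16)
(0, 24)
(0, 32)

Answer: (0, 0)
(0, 16)
(0, 24)
(0, 32)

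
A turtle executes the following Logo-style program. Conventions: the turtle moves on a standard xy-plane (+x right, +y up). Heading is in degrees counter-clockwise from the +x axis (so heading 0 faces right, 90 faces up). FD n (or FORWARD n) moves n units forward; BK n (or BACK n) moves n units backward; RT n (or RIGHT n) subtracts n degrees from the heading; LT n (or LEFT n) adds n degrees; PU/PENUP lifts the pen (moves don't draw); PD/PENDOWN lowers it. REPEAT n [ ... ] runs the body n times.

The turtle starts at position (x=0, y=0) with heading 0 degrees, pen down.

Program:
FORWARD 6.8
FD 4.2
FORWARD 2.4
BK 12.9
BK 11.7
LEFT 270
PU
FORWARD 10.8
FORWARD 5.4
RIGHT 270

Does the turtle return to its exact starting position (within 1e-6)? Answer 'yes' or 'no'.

Answer: no

Derivation:
Executing turtle program step by step:
Start: pos=(0,0), heading=0, pen down
FD 6.8: (0,0) -> (6.8,0) [heading=0, draw]
FD 4.2: (6.8,0) -> (11,0) [heading=0, draw]
FD 2.4: (11,0) -> (13.4,0) [heading=0, draw]
BK 12.9: (13.4,0) -> (0.5,0) [heading=0, draw]
BK 11.7: (0.5,0) -> (-11.2,0) [heading=0, draw]
LT 270: heading 0 -> 270
PU: pen up
FD 10.8: (-11.2,0) -> (-11.2,-10.8) [heading=270, move]
FD 5.4: (-11.2,-10.8) -> (-11.2,-16.2) [heading=270, move]
RT 270: heading 270 -> 0
Final: pos=(-11.2,-16.2), heading=0, 5 segment(s) drawn

Start position: (0, 0)
Final position: (-11.2, -16.2)
Distance = 19.695; >= 1e-6 -> NOT closed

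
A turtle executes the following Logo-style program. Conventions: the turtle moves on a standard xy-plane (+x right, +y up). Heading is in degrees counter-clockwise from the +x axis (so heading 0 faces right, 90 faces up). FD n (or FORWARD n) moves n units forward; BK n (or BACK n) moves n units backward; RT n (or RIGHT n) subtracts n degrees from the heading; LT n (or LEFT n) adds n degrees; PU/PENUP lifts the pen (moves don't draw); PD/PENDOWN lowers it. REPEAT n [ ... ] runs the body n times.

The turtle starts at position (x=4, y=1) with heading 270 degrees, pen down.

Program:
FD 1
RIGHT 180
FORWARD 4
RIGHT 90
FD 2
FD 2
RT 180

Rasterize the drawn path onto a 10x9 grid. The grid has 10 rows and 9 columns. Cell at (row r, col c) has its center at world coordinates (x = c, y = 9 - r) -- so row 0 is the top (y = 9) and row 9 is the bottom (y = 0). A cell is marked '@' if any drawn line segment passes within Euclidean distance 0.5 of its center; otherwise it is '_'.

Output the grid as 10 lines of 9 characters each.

Segment 0: (4,1) -> (4,0)
Segment 1: (4,0) -> (4,4)
Segment 2: (4,4) -> (6,4)
Segment 3: (6,4) -> (8,4)

Answer: _________
_________
_________
_________
_________
____@@@@@
____@____
____@____
____@____
____@____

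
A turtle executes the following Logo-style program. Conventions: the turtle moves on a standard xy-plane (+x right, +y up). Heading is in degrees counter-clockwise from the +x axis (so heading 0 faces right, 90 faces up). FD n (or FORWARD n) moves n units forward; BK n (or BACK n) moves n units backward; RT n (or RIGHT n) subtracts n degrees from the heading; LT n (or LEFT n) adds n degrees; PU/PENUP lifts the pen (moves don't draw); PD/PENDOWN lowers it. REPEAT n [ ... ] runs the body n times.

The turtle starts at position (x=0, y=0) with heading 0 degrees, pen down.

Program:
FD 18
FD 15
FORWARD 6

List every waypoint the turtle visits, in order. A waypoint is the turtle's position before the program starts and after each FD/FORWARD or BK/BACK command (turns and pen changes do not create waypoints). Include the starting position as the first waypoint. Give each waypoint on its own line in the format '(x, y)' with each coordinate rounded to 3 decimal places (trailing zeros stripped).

Executing turtle program step by step:
Start: pos=(0,0), heading=0, pen down
FD 18: (0,0) -> (18,0) [heading=0, draw]
FD 15: (18,0) -> (33,0) [heading=0, draw]
FD 6: (33,0) -> (39,0) [heading=0, draw]
Final: pos=(39,0), heading=0, 3 segment(s) drawn
Waypoints (4 total):
(0, 0)
(18, 0)
(33, 0)
(39, 0)

Answer: (0, 0)
(18, 0)
(33, 0)
(39, 0)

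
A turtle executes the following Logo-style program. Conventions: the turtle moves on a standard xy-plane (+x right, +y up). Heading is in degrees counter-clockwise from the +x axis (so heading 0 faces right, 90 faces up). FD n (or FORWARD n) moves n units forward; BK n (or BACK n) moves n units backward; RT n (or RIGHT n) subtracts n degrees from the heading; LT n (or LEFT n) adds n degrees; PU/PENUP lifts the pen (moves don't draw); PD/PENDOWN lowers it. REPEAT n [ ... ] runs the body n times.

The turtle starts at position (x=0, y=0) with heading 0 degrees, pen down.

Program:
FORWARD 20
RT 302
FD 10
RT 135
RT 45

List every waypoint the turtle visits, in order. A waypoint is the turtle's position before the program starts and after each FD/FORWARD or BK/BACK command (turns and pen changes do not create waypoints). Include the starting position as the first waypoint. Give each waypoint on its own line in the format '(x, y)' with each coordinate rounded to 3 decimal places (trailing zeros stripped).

Executing turtle program step by step:
Start: pos=(0,0), heading=0, pen down
FD 20: (0,0) -> (20,0) [heading=0, draw]
RT 302: heading 0 -> 58
FD 10: (20,0) -> (25.299,8.48) [heading=58, draw]
RT 135: heading 58 -> 283
RT 45: heading 283 -> 238
Final: pos=(25.299,8.48), heading=238, 2 segment(s) drawn
Waypoints (3 total):
(0, 0)
(20, 0)
(25.299, 8.48)

Answer: (0, 0)
(20, 0)
(25.299, 8.48)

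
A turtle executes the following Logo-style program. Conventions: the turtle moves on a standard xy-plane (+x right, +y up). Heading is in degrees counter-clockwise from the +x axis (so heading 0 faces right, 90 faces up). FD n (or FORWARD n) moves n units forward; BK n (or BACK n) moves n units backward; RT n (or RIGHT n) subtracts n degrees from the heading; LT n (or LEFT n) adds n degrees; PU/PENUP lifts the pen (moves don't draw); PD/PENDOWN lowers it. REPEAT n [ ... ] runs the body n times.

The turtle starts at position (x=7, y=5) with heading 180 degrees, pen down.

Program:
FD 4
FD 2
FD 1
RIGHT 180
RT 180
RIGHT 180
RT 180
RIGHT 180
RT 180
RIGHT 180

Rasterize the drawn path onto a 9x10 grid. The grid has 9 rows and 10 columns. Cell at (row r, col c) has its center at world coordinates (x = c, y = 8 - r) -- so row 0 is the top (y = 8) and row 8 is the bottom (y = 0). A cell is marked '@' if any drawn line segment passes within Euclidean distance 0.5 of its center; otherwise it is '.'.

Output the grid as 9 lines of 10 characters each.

Segment 0: (7,5) -> (3,5)
Segment 1: (3,5) -> (1,5)
Segment 2: (1,5) -> (0,5)

Answer: ..........
..........
..........
@@@@@@@@..
..........
..........
..........
..........
..........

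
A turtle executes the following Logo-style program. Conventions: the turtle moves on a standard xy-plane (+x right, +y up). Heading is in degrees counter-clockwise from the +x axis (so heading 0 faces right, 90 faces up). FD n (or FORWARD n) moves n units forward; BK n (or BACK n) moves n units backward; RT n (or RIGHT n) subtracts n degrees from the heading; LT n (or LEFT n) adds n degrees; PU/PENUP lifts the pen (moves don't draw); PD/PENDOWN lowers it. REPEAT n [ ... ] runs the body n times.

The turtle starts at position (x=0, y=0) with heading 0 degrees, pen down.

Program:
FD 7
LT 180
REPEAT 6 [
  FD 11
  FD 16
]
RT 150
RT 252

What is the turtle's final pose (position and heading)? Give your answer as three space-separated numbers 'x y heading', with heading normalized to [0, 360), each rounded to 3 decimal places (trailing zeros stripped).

Executing turtle program step by step:
Start: pos=(0,0), heading=0, pen down
FD 7: (0,0) -> (7,0) [heading=0, draw]
LT 180: heading 0 -> 180
REPEAT 6 [
  -- iteration 1/6 --
  FD 11: (7,0) -> (-4,0) [heading=180, draw]
  FD 16: (-4,0) -> (-20,0) [heading=180, draw]
  -- iteration 2/6 --
  FD 11: (-20,0) -> (-31,0) [heading=180, draw]
  FD 16: (-31,0) -> (-47,0) [heading=180, draw]
  -- iteration 3/6 --
  FD 11: (-47,0) -> (-58,0) [heading=180, draw]
  FD 16: (-58,0) -> (-74,0) [heading=180, draw]
  -- iteration 4/6 --
  FD 11: (-74,0) -> (-85,0) [heading=180, draw]
  FD 16: (-85,0) -> (-101,0) [heading=180, draw]
  -- iteration 5/6 --
  FD 11: (-101,0) -> (-112,0) [heading=180, draw]
  FD 16: (-112,0) -> (-128,0) [heading=180, draw]
  -- iteration 6/6 --
  FD 11: (-128,0) -> (-139,0) [heading=180, draw]
  FD 16: (-139,0) -> (-155,0) [heading=180, draw]
]
RT 150: heading 180 -> 30
RT 252: heading 30 -> 138
Final: pos=(-155,0), heading=138, 13 segment(s) drawn

Answer: -155 0 138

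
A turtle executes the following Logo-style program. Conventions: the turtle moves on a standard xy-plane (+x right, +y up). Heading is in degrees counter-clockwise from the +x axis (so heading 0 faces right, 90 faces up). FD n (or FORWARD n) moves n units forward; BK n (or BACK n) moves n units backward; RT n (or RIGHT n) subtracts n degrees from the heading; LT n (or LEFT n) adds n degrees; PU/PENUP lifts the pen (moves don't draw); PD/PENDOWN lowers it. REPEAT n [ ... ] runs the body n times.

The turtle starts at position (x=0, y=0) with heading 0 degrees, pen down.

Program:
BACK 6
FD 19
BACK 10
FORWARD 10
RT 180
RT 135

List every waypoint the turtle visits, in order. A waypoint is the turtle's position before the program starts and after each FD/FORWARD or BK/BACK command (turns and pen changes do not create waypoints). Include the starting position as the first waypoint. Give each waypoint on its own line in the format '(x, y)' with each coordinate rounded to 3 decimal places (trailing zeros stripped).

Answer: (0, 0)
(-6, 0)
(13, 0)
(3, 0)
(13, 0)

Derivation:
Executing turtle program step by step:
Start: pos=(0,0), heading=0, pen down
BK 6: (0,0) -> (-6,0) [heading=0, draw]
FD 19: (-6,0) -> (13,0) [heading=0, draw]
BK 10: (13,0) -> (3,0) [heading=0, draw]
FD 10: (3,0) -> (13,0) [heading=0, draw]
RT 180: heading 0 -> 180
RT 135: heading 180 -> 45
Final: pos=(13,0), heading=45, 4 segment(s) drawn
Waypoints (5 total):
(0, 0)
(-6, 0)
(13, 0)
(3, 0)
(13, 0)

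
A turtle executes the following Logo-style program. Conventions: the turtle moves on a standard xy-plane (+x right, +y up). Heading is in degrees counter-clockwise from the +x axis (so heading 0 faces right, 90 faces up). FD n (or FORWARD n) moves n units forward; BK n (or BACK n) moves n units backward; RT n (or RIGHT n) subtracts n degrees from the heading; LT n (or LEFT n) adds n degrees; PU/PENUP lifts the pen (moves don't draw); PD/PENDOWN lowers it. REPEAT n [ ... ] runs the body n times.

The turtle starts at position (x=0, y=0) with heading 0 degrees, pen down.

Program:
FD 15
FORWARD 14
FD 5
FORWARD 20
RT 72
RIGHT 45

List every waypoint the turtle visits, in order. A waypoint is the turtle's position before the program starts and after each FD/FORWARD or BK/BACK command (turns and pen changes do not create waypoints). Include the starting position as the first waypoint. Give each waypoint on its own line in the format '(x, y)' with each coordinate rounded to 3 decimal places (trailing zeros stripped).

Answer: (0, 0)
(15, 0)
(29, 0)
(34, 0)
(54, 0)

Derivation:
Executing turtle program step by step:
Start: pos=(0,0), heading=0, pen down
FD 15: (0,0) -> (15,0) [heading=0, draw]
FD 14: (15,0) -> (29,0) [heading=0, draw]
FD 5: (29,0) -> (34,0) [heading=0, draw]
FD 20: (34,0) -> (54,0) [heading=0, draw]
RT 72: heading 0 -> 288
RT 45: heading 288 -> 243
Final: pos=(54,0), heading=243, 4 segment(s) drawn
Waypoints (5 total):
(0, 0)
(15, 0)
(29, 0)
(34, 0)
(54, 0)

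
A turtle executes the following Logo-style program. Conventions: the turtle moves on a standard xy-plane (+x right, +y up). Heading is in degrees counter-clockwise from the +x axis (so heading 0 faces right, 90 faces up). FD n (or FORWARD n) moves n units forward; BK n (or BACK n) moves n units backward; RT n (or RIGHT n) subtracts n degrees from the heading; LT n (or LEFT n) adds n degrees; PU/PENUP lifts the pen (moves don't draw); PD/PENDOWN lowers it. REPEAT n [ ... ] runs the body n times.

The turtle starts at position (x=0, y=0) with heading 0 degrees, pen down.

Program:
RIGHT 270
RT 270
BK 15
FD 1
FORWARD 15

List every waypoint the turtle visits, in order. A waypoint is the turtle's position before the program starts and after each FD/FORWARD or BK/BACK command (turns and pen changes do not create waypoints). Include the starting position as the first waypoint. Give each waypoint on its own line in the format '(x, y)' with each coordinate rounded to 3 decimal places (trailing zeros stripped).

Executing turtle program step by step:
Start: pos=(0,0), heading=0, pen down
RT 270: heading 0 -> 90
RT 270: heading 90 -> 180
BK 15: (0,0) -> (15,0) [heading=180, draw]
FD 1: (15,0) -> (14,0) [heading=180, draw]
FD 15: (14,0) -> (-1,0) [heading=180, draw]
Final: pos=(-1,0), heading=180, 3 segment(s) drawn
Waypoints (4 total):
(0, 0)
(15, 0)
(14, 0)
(-1, 0)

Answer: (0, 0)
(15, 0)
(14, 0)
(-1, 0)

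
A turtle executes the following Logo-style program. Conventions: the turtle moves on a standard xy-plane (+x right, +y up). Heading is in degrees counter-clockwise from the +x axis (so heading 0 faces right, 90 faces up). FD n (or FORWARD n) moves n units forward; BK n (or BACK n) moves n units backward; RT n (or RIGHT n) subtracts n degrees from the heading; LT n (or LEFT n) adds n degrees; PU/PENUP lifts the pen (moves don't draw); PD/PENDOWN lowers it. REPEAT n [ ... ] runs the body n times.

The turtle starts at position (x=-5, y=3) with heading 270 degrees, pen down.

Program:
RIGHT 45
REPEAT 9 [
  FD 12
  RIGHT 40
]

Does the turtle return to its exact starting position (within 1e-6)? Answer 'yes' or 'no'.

Answer: yes

Derivation:
Executing turtle program step by step:
Start: pos=(-5,3), heading=270, pen down
RT 45: heading 270 -> 225
REPEAT 9 [
  -- iteration 1/9 --
  FD 12: (-5,3) -> (-13.485,-5.485) [heading=225, draw]
  RT 40: heading 225 -> 185
  -- iteration 2/9 --
  FD 12: (-13.485,-5.485) -> (-25.44,-6.531) [heading=185, draw]
  RT 40: heading 185 -> 145
  -- iteration 3/9 --
  FD 12: (-25.44,-6.531) -> (-35.269,0.352) [heading=145, draw]
  RT 40: heading 145 -> 105
  -- iteration 4/9 --
  FD 12: (-35.269,0.352) -> (-38.375,11.943) [heading=105, draw]
  RT 40: heading 105 -> 65
  -- iteration 5/9 --
  FD 12: (-38.375,11.943) -> (-33.304,22.819) [heading=65, draw]
  RT 40: heading 65 -> 25
  -- iteration 6/9 --
  FD 12: (-33.304,22.819) -> (-22.428,27.89) [heading=25, draw]
  RT 40: heading 25 -> 345
  -- iteration 7/9 --
  FD 12: (-22.428,27.89) -> (-10.837,24.784) [heading=345, draw]
  RT 40: heading 345 -> 305
  -- iteration 8/9 --
  FD 12: (-10.837,24.784) -> (-3.954,14.954) [heading=305, draw]
  RT 40: heading 305 -> 265
  -- iteration 9/9 --
  FD 12: (-3.954,14.954) -> (-5,3) [heading=265, draw]
  RT 40: heading 265 -> 225
]
Final: pos=(-5,3), heading=225, 9 segment(s) drawn

Start position: (-5, 3)
Final position: (-5, 3)
Distance = 0; < 1e-6 -> CLOSED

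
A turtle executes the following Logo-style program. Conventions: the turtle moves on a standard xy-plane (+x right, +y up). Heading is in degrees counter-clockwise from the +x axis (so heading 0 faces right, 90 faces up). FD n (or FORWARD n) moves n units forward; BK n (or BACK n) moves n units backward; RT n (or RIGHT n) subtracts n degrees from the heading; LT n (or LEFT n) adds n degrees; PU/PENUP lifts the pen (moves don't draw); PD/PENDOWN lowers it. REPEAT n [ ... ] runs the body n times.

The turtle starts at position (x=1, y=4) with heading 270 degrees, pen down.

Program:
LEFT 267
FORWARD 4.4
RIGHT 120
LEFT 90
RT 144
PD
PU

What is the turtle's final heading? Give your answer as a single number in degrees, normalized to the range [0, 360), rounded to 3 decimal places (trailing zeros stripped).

Executing turtle program step by step:
Start: pos=(1,4), heading=270, pen down
LT 267: heading 270 -> 177
FD 4.4: (1,4) -> (-3.394,4.23) [heading=177, draw]
RT 120: heading 177 -> 57
LT 90: heading 57 -> 147
RT 144: heading 147 -> 3
PD: pen down
PU: pen up
Final: pos=(-3.394,4.23), heading=3, 1 segment(s) drawn

Answer: 3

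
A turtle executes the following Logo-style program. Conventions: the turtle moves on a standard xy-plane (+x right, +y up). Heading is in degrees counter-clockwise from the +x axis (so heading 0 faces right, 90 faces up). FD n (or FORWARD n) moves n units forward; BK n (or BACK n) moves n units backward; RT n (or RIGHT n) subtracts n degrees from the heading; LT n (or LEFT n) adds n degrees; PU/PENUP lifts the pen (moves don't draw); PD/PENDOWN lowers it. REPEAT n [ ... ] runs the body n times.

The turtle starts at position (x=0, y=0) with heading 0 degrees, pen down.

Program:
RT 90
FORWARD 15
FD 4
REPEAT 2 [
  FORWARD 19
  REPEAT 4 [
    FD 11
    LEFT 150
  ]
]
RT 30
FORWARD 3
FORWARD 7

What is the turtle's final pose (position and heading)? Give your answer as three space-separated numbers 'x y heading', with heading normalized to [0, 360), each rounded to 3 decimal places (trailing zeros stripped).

Answer: -9.007 -38.026 0

Derivation:
Executing turtle program step by step:
Start: pos=(0,0), heading=0, pen down
RT 90: heading 0 -> 270
FD 15: (0,0) -> (0,-15) [heading=270, draw]
FD 4: (0,-15) -> (0,-19) [heading=270, draw]
REPEAT 2 [
  -- iteration 1/2 --
  FD 19: (0,-19) -> (0,-38) [heading=270, draw]
  REPEAT 4 [
    -- iteration 1/4 --
    FD 11: (0,-38) -> (0,-49) [heading=270, draw]
    LT 150: heading 270 -> 60
    -- iteration 2/4 --
    FD 11: (0,-49) -> (5.5,-39.474) [heading=60, draw]
    LT 150: heading 60 -> 210
    -- iteration 3/4 --
    FD 11: (5.5,-39.474) -> (-4.026,-44.974) [heading=210, draw]
    LT 150: heading 210 -> 0
    -- iteration 4/4 --
    FD 11: (-4.026,-44.974) -> (6.974,-44.974) [heading=0, draw]
    LT 150: heading 0 -> 150
  ]
  -- iteration 2/2 --
  FD 19: (6.974,-44.974) -> (-9.481,-35.474) [heading=150, draw]
  REPEAT 4 [
    -- iteration 1/4 --
    FD 11: (-9.481,-35.474) -> (-19.007,-29.974) [heading=150, draw]
    LT 150: heading 150 -> 300
    -- iteration 2/4 --
    FD 11: (-19.007,-29.974) -> (-13.507,-39.5) [heading=300, draw]
    LT 150: heading 300 -> 90
    -- iteration 3/4 --
    FD 11: (-13.507,-39.5) -> (-13.507,-28.5) [heading=90, draw]
    LT 150: heading 90 -> 240
    -- iteration 4/4 --
    FD 11: (-13.507,-28.5) -> (-19.007,-38.026) [heading=240, draw]
    LT 150: heading 240 -> 30
  ]
]
RT 30: heading 30 -> 0
FD 3: (-19.007,-38.026) -> (-16.007,-38.026) [heading=0, draw]
FD 7: (-16.007,-38.026) -> (-9.007,-38.026) [heading=0, draw]
Final: pos=(-9.007,-38.026), heading=0, 14 segment(s) drawn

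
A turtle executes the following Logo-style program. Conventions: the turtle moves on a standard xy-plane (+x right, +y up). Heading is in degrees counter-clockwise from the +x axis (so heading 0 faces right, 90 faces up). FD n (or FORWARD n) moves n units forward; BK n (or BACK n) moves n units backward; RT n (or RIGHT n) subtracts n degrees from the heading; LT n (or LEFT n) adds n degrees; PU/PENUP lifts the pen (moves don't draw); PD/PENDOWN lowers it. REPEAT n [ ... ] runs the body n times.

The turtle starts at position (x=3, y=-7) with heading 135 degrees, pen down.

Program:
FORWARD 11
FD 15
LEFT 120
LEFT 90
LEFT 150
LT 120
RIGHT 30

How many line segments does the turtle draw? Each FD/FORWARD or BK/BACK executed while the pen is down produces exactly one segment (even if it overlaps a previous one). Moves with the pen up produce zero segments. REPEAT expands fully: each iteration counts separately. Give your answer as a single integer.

Answer: 2

Derivation:
Executing turtle program step by step:
Start: pos=(3,-7), heading=135, pen down
FD 11: (3,-7) -> (-4.778,0.778) [heading=135, draw]
FD 15: (-4.778,0.778) -> (-15.385,11.385) [heading=135, draw]
LT 120: heading 135 -> 255
LT 90: heading 255 -> 345
LT 150: heading 345 -> 135
LT 120: heading 135 -> 255
RT 30: heading 255 -> 225
Final: pos=(-15.385,11.385), heading=225, 2 segment(s) drawn
Segments drawn: 2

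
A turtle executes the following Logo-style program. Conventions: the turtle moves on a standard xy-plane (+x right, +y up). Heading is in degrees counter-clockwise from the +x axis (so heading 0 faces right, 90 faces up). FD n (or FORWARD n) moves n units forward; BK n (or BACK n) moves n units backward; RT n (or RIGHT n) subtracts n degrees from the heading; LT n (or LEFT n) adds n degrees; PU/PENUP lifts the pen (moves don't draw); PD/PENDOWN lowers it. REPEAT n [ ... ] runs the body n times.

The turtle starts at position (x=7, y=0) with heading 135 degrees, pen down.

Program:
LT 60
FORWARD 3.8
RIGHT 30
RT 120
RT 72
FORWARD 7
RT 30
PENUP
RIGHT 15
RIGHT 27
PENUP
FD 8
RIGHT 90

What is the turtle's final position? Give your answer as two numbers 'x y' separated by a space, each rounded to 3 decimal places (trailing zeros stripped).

Answer: 8.315 -12.063

Derivation:
Executing turtle program step by step:
Start: pos=(7,0), heading=135, pen down
LT 60: heading 135 -> 195
FD 3.8: (7,0) -> (3.329,-0.984) [heading=195, draw]
RT 30: heading 195 -> 165
RT 120: heading 165 -> 45
RT 72: heading 45 -> 333
FD 7: (3.329,-0.984) -> (9.567,-4.161) [heading=333, draw]
RT 30: heading 333 -> 303
PU: pen up
RT 15: heading 303 -> 288
RT 27: heading 288 -> 261
PU: pen up
FD 8: (9.567,-4.161) -> (8.315,-12.063) [heading=261, move]
RT 90: heading 261 -> 171
Final: pos=(8.315,-12.063), heading=171, 2 segment(s) drawn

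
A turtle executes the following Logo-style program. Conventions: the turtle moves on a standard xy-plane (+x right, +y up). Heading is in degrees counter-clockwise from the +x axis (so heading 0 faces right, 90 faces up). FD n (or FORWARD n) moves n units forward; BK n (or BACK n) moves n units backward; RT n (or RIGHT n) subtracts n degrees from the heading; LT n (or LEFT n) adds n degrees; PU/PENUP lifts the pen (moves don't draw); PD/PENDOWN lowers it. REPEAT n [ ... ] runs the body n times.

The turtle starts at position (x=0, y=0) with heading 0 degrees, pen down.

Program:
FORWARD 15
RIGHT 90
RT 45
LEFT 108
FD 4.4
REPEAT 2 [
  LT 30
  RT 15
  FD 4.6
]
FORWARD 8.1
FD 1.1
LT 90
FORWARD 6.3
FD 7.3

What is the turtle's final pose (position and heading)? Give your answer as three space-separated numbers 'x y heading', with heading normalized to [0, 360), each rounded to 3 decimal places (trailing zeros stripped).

Executing turtle program step by step:
Start: pos=(0,0), heading=0, pen down
FD 15: (0,0) -> (15,0) [heading=0, draw]
RT 90: heading 0 -> 270
RT 45: heading 270 -> 225
LT 108: heading 225 -> 333
FD 4.4: (15,0) -> (18.92,-1.998) [heading=333, draw]
REPEAT 2 [
  -- iteration 1/2 --
  LT 30: heading 333 -> 3
  RT 15: heading 3 -> 348
  FD 4.6: (18.92,-1.998) -> (23.42,-2.954) [heading=348, draw]
  -- iteration 2/2 --
  LT 30: heading 348 -> 18
  RT 15: heading 18 -> 3
  FD 4.6: (23.42,-2.954) -> (28.014,-2.713) [heading=3, draw]
]
FD 8.1: (28.014,-2.713) -> (36.103,-2.289) [heading=3, draw]
FD 1.1: (36.103,-2.289) -> (37.201,-2.232) [heading=3, draw]
LT 90: heading 3 -> 93
FD 6.3: (37.201,-2.232) -> (36.871,4.06) [heading=93, draw]
FD 7.3: (36.871,4.06) -> (36.489,11.35) [heading=93, draw]
Final: pos=(36.489,11.35), heading=93, 8 segment(s) drawn

Answer: 36.489 11.35 93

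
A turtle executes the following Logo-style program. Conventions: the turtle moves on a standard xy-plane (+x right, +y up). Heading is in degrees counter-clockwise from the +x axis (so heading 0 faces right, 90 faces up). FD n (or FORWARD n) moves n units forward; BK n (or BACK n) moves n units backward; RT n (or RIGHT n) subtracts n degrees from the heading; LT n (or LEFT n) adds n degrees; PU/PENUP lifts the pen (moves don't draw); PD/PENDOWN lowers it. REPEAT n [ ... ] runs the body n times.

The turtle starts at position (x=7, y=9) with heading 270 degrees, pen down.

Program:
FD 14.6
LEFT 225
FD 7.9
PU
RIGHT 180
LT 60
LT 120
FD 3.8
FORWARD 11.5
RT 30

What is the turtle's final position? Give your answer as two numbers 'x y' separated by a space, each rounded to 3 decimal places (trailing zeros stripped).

Executing turtle program step by step:
Start: pos=(7,9), heading=270, pen down
FD 14.6: (7,9) -> (7,-5.6) [heading=270, draw]
LT 225: heading 270 -> 135
FD 7.9: (7,-5.6) -> (1.414,-0.014) [heading=135, draw]
PU: pen up
RT 180: heading 135 -> 315
LT 60: heading 315 -> 15
LT 120: heading 15 -> 135
FD 3.8: (1.414,-0.014) -> (-1.273,2.673) [heading=135, move]
FD 11.5: (-1.273,2.673) -> (-9.405,10.805) [heading=135, move]
RT 30: heading 135 -> 105
Final: pos=(-9.405,10.805), heading=105, 2 segment(s) drawn

Answer: -9.405 10.805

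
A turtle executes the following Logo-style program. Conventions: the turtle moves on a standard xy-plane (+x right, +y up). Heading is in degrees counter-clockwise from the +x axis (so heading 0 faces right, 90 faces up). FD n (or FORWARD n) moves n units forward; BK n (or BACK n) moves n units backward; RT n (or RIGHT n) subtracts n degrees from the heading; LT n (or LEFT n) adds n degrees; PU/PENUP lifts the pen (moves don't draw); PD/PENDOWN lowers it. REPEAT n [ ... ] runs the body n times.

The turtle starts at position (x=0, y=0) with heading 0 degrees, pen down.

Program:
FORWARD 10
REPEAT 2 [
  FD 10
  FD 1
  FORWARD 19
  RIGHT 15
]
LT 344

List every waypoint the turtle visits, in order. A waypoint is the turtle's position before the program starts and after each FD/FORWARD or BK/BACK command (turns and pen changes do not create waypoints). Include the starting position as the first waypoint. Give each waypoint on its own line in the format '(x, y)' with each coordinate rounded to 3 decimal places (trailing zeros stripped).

Answer: (0, 0)
(10, 0)
(20, 0)
(21, 0)
(40, 0)
(49.659, -2.588)
(50.625, -2.847)
(68.978, -7.765)

Derivation:
Executing turtle program step by step:
Start: pos=(0,0), heading=0, pen down
FD 10: (0,0) -> (10,0) [heading=0, draw]
REPEAT 2 [
  -- iteration 1/2 --
  FD 10: (10,0) -> (20,0) [heading=0, draw]
  FD 1: (20,0) -> (21,0) [heading=0, draw]
  FD 19: (21,0) -> (40,0) [heading=0, draw]
  RT 15: heading 0 -> 345
  -- iteration 2/2 --
  FD 10: (40,0) -> (49.659,-2.588) [heading=345, draw]
  FD 1: (49.659,-2.588) -> (50.625,-2.847) [heading=345, draw]
  FD 19: (50.625,-2.847) -> (68.978,-7.765) [heading=345, draw]
  RT 15: heading 345 -> 330
]
LT 344: heading 330 -> 314
Final: pos=(68.978,-7.765), heading=314, 7 segment(s) drawn
Waypoints (8 total):
(0, 0)
(10, 0)
(20, 0)
(21, 0)
(40, 0)
(49.659, -2.588)
(50.625, -2.847)
(68.978, -7.765)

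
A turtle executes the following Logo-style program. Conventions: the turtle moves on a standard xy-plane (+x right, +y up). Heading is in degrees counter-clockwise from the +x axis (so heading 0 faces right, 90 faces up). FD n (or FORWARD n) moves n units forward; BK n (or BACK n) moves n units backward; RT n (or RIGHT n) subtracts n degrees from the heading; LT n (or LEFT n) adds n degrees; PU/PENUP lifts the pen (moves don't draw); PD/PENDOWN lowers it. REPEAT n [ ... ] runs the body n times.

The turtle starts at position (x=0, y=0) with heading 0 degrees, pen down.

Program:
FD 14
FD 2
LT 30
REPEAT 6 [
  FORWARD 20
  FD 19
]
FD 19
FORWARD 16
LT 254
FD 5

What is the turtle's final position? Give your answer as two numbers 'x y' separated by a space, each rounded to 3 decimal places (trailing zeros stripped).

Executing turtle program step by step:
Start: pos=(0,0), heading=0, pen down
FD 14: (0,0) -> (14,0) [heading=0, draw]
FD 2: (14,0) -> (16,0) [heading=0, draw]
LT 30: heading 0 -> 30
REPEAT 6 [
  -- iteration 1/6 --
  FD 20: (16,0) -> (33.321,10) [heading=30, draw]
  FD 19: (33.321,10) -> (49.775,19.5) [heading=30, draw]
  -- iteration 2/6 --
  FD 20: (49.775,19.5) -> (67.095,29.5) [heading=30, draw]
  FD 19: (67.095,29.5) -> (83.55,39) [heading=30, draw]
  -- iteration 3/6 --
  FD 20: (83.55,39) -> (100.87,49) [heading=30, draw]
  FD 19: (100.87,49) -> (117.325,58.5) [heading=30, draw]
  -- iteration 4/6 --
  FD 20: (117.325,58.5) -> (134.645,68.5) [heading=30, draw]
  FD 19: (134.645,68.5) -> (151.1,78) [heading=30, draw]
  -- iteration 5/6 --
  FD 20: (151.1,78) -> (168.42,88) [heading=30, draw]
  FD 19: (168.42,88) -> (184.875,97.5) [heading=30, draw]
  -- iteration 6/6 --
  FD 20: (184.875,97.5) -> (202.195,107.5) [heading=30, draw]
  FD 19: (202.195,107.5) -> (218.65,117) [heading=30, draw]
]
FD 19: (218.65,117) -> (235.104,126.5) [heading=30, draw]
FD 16: (235.104,126.5) -> (248.961,134.5) [heading=30, draw]
LT 254: heading 30 -> 284
FD 5: (248.961,134.5) -> (250.17,129.649) [heading=284, draw]
Final: pos=(250.17,129.649), heading=284, 17 segment(s) drawn

Answer: 250.17 129.649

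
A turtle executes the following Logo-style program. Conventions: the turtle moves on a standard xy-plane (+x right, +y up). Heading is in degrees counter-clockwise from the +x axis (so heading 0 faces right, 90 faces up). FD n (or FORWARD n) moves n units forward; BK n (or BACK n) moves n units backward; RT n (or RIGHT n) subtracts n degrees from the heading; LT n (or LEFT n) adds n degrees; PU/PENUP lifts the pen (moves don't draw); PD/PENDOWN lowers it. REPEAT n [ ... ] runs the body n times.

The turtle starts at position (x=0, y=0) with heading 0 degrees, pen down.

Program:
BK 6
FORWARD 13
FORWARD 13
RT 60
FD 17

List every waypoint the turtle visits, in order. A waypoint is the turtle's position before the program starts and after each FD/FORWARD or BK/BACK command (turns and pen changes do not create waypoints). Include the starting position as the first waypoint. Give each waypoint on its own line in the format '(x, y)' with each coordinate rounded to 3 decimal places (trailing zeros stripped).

Executing turtle program step by step:
Start: pos=(0,0), heading=0, pen down
BK 6: (0,0) -> (-6,0) [heading=0, draw]
FD 13: (-6,0) -> (7,0) [heading=0, draw]
FD 13: (7,0) -> (20,0) [heading=0, draw]
RT 60: heading 0 -> 300
FD 17: (20,0) -> (28.5,-14.722) [heading=300, draw]
Final: pos=(28.5,-14.722), heading=300, 4 segment(s) drawn
Waypoints (5 total):
(0, 0)
(-6, 0)
(7, 0)
(20, 0)
(28.5, -14.722)

Answer: (0, 0)
(-6, 0)
(7, 0)
(20, 0)
(28.5, -14.722)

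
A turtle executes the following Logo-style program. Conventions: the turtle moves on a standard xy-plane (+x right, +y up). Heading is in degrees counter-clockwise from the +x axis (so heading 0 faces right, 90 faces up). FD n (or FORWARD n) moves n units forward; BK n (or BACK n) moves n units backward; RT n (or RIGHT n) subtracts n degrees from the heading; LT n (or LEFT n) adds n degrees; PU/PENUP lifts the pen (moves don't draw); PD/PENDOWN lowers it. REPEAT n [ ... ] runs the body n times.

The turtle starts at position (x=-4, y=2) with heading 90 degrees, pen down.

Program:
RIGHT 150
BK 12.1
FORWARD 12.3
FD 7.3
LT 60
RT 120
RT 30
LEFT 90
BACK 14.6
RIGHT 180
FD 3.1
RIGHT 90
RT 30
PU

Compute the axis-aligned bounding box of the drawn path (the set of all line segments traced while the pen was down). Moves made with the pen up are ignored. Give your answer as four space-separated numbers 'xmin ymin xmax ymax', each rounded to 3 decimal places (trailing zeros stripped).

Answer: -10.05 -4.495 -0.25 12.479

Derivation:
Executing turtle program step by step:
Start: pos=(-4,2), heading=90, pen down
RT 150: heading 90 -> 300
BK 12.1: (-4,2) -> (-10.05,12.479) [heading=300, draw]
FD 12.3: (-10.05,12.479) -> (-3.9,1.827) [heading=300, draw]
FD 7.3: (-3.9,1.827) -> (-0.25,-4.495) [heading=300, draw]
LT 60: heading 300 -> 0
RT 120: heading 0 -> 240
RT 30: heading 240 -> 210
LT 90: heading 210 -> 300
BK 14.6: (-0.25,-4.495) -> (-7.55,8.149) [heading=300, draw]
RT 180: heading 300 -> 120
FD 3.1: (-7.55,8.149) -> (-9.1,10.833) [heading=120, draw]
RT 90: heading 120 -> 30
RT 30: heading 30 -> 0
PU: pen up
Final: pos=(-9.1,10.833), heading=0, 5 segment(s) drawn

Segment endpoints: x in {-10.05, -9.1, -7.55, -4, -3.9, -0.25}, y in {-4.495, 1.827, 2, 8.149, 10.833, 12.479}
xmin=-10.05, ymin=-4.495, xmax=-0.25, ymax=12.479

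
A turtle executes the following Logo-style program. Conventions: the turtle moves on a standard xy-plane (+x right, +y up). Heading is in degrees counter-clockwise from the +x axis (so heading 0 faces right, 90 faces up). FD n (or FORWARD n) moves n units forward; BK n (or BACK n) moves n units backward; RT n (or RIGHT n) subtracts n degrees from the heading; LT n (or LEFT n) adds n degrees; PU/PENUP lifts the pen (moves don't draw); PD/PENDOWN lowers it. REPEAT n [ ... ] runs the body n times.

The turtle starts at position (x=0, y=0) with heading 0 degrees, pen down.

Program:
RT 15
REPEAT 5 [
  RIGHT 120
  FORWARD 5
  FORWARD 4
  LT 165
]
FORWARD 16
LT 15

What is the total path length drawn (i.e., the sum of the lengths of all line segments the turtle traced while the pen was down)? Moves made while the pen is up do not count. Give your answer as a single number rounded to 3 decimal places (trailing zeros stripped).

Answer: 61

Derivation:
Executing turtle program step by step:
Start: pos=(0,0), heading=0, pen down
RT 15: heading 0 -> 345
REPEAT 5 [
  -- iteration 1/5 --
  RT 120: heading 345 -> 225
  FD 5: (0,0) -> (-3.536,-3.536) [heading=225, draw]
  FD 4: (-3.536,-3.536) -> (-6.364,-6.364) [heading=225, draw]
  LT 165: heading 225 -> 30
  -- iteration 2/5 --
  RT 120: heading 30 -> 270
  FD 5: (-6.364,-6.364) -> (-6.364,-11.364) [heading=270, draw]
  FD 4: (-6.364,-11.364) -> (-6.364,-15.364) [heading=270, draw]
  LT 165: heading 270 -> 75
  -- iteration 3/5 --
  RT 120: heading 75 -> 315
  FD 5: (-6.364,-15.364) -> (-2.828,-18.899) [heading=315, draw]
  FD 4: (-2.828,-18.899) -> (0,-21.728) [heading=315, draw]
  LT 165: heading 315 -> 120
  -- iteration 4/5 --
  RT 120: heading 120 -> 0
  FD 5: (0,-21.728) -> (5,-21.728) [heading=0, draw]
  FD 4: (5,-21.728) -> (9,-21.728) [heading=0, draw]
  LT 165: heading 0 -> 165
  -- iteration 5/5 --
  RT 120: heading 165 -> 45
  FD 5: (9,-21.728) -> (12.536,-18.192) [heading=45, draw]
  FD 4: (12.536,-18.192) -> (15.364,-15.364) [heading=45, draw]
  LT 165: heading 45 -> 210
]
FD 16: (15.364,-15.364) -> (1.508,-23.364) [heading=210, draw]
LT 15: heading 210 -> 225
Final: pos=(1.508,-23.364), heading=225, 11 segment(s) drawn

Segment lengths:
  seg 1: (0,0) -> (-3.536,-3.536), length = 5
  seg 2: (-3.536,-3.536) -> (-6.364,-6.364), length = 4
  seg 3: (-6.364,-6.364) -> (-6.364,-11.364), length = 5
  seg 4: (-6.364,-11.364) -> (-6.364,-15.364), length = 4
  seg 5: (-6.364,-15.364) -> (-2.828,-18.899), length = 5
  seg 6: (-2.828,-18.899) -> (0,-21.728), length = 4
  seg 7: (0,-21.728) -> (5,-21.728), length = 5
  seg 8: (5,-21.728) -> (9,-21.728), length = 4
  seg 9: (9,-21.728) -> (12.536,-18.192), length = 5
  seg 10: (12.536,-18.192) -> (15.364,-15.364), length = 4
  seg 11: (15.364,-15.364) -> (1.508,-23.364), length = 16
Total = 61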